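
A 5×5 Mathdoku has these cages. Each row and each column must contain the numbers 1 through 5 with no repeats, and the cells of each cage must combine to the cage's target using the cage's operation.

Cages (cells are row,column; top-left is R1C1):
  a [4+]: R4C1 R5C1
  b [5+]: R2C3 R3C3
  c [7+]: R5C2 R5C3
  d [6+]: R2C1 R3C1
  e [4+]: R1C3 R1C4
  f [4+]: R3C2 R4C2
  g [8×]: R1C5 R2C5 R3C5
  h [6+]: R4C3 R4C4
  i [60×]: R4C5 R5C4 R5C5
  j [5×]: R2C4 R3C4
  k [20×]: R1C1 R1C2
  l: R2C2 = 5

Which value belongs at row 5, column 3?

L is a freebie, so R2C2 = 5.
Row 2 now contains 5, which forces R2C4 = 1.
1 is placed in column 4, which forces R3C4 = 5.
Cage k's pair has product 20, so R1C1 = 5.
Column 2 already has 5, leaving R1C2 = 4.
Cage e's pair has sum 4, leaving R1C3 = 1.
1 is placed in column 4; hence R1C4 = 3.
Row 1 already has 1, which forces R1C5 = 2.
2 is placed in column 5, so R2C5 = 4.
Column 5 already has 4; hence R3C5 = 1.
3 is placed in column 4, so R5C4 = 4.
Row 2 now contains 4, so R2C1 = 2.
Row 2 already has 2, so R2C3 = 3.
The two cells of cage d must have sum 6; hence R3C1 = 4.
Row 3 already has 1, so R3C2 = 3.
3 is placed in column 3, so R3C3 = 2.
Cage f needs two cells with sum 4, which forces R4C2 = 1.
Cage h needs two cells with sum 6, so R4C3 = 4.
Column 4 now contains 4, leaving R4C4 = 2.
Cage c's pair has sum 7; hence R5C2 = 2.
Cage c's pair has sum 7, so R5C3 = 5.
Row 5 already has 5; hence R5C5 = 3.
Row 4 already has 1; hence R4C1 = 3.
Column 5 now contains 3, which forces R4C5 = 5.
Row 5 now contains 3, so R5C1 = 1.
The full grid is 5 4 1 3 2 / 2 5 3 1 4 / 4 3 2 5 1 / 3 1 4 2 5 / 1 2 5 4 3.

5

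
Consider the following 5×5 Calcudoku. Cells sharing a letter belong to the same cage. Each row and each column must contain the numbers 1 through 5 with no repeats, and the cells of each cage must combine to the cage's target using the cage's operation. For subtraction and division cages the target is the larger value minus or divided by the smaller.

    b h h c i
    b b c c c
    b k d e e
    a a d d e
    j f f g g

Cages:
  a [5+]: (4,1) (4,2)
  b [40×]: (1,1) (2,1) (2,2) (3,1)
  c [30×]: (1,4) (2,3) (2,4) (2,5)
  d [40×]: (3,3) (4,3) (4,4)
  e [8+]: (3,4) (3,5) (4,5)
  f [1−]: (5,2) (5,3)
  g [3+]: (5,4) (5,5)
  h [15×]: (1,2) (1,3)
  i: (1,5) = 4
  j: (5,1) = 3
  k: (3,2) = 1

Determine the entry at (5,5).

2

Cage i is a single given cell, leaving (1,5) = 4.
Cage k is given, which forces (3,2) = 1.
J is a freebie, which forces (5,1) = 3.
Column 2 needs a 2, and only (2,2) is open for it.
Cage b has product 40; hence (1,1) = 1.
Cage c has product 30, leaving (1,4) = 2.
Column 1 now contains 1, which forces (4,1) = 2.
2 is placed in column 4, so (5,4) = 1.
Row 5 now contains 1, which forces (5,5) = 2.
Cage d needs product 40; hence (3,3) = 2.
Cage e has sum 8, so (3,4) = 4.
Cage e has sum 8, which forces (3,5) = 3.
The two cells of cage a must have sum 5, which forces (4,2) = 3.
Column 4 already has 4; hence (4,4) = 5.
The 3 cells of cage e must have sum 8, leaving (4,5) = 1.
Column 2 already has 3, leaving (1,2) = 5.
The two cells of cage h must have product 15, so (1,3) = 3.
Cage b has product 40, which forces (2,1) = 4.
The 4 cells of cage c must have product 30, leaving (2,3) = 1.
Column 4 already has 5, leaving (2,4) = 3.
Column 5 already has 1, which forces (2,5) = 5.
Row 3 already has 4, so (3,1) = 5.
Row 4 now contains 5, leaving (4,3) = 4.
Column 2 now contains 5, which forces (5,2) = 4.
4 is placed in column 3; hence (5,3) = 5.
The full grid is 1 5 3 2 4 / 4 2 1 3 5 / 5 1 2 4 3 / 2 3 4 5 1 / 3 4 5 1 2.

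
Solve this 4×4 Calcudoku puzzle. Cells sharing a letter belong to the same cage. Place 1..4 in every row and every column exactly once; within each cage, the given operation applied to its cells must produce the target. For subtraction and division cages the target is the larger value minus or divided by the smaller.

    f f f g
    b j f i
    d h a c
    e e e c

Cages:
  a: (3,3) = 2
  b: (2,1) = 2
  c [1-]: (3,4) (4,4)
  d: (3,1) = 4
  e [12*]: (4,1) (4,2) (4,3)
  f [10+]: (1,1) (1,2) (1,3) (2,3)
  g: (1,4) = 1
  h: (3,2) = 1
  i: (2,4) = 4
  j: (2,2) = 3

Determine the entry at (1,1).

3

G is a freebie, leaving (1,4) = 1.
B is a freebie; hence (2,1) = 2.
Cage j is a single given cell, which forces (2,2) = 3.
Cage i is a single given cell, so (2,4) = 4.
Cage d is a single given cell, which forces (3,1) = 4.
H is a freebie, so (3,2) = 1.
A is a freebie, leaving (3,3) = 2.
Row 3 now contains 2, leaving (3,4) = 3.
1 is placed in column 2, so (4,2) = 4.
3 is placed in column 4, which forces (4,4) = 2.
Column 1 already has 4, leaving (1,1) = 3.
Column 2 now contains 4, which forces (1,2) = 2.
Cage f has sum 10; hence (1,3) = 4.
4 is placed in row 2, so (2,3) = 1.
Column 1 already has 3, so (4,1) = 1.
1 is placed in column 3, so (4,3) = 3.
Filled in: 3 2 4 1 / 2 3 1 4 / 4 1 2 3 / 1 4 3 2.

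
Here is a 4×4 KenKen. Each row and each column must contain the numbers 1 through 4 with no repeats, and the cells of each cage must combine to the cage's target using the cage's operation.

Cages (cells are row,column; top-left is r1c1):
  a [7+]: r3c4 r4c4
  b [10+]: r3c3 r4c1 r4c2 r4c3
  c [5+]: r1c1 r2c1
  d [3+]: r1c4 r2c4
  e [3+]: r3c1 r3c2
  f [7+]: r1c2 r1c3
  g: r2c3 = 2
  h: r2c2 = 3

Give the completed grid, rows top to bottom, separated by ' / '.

Cage h is given; hence r2c2 = 3.
Cage g is a single given cell, which forces r2c3 = 2.
Row 2 now contains 2; hence r2c4 = 1.
Cage c's pair has sum 5; hence r1c1 = 1.
3 is placed in column 2, leaving r1c2 = 4.
Cage f needs two cells with sum 7, leaving r1c3 = 3.
Column 4 already has 1, leaving r1c4 = 2.
Row 2 now contains 1, so r2c1 = 4.
Column 1 already has 1, which forces r3c1 = 2.
Row 3 now contains 2; hence r3c2 = 1.
Row 3 now contains 1; hence r3c3 = 4.
4 is placed in row 3, which forces r3c4 = 3.
2 is placed in column 1, so r4c1 = 3.
Column 2 now contains 1; hence r4c2 = 2.
4 is placed in column 3, which forces r4c3 = 1.
Column 4 already has 3, which forces r4c4 = 4.

1 4 3 2 / 4 3 2 1 / 2 1 4 3 / 3 2 1 4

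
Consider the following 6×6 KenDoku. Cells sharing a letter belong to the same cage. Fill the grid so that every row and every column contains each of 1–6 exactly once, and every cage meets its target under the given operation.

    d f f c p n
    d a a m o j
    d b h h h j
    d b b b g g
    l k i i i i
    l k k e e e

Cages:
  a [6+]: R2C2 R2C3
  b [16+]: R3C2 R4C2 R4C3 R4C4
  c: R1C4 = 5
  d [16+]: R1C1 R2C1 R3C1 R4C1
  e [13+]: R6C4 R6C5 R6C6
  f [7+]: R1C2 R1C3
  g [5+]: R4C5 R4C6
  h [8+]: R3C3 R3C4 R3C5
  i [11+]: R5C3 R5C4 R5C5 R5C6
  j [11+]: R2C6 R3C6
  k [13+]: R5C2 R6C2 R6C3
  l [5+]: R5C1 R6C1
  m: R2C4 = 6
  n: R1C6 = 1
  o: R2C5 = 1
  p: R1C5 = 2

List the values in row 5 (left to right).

C is a freebie; hence R1C4 = 5.
Cage p is a single given cell, leaving R1C5 = 2.
Cage n is a single given cell, so R1C6 = 1.
Cage m is a single given cell, leaving R2C4 = 6.
Cage o is a single given cell; hence R2C5 = 1.
6 is placed in row 2, leaving R2C6 = 5.
5 is placed in column 6, which forces R3C6 = 6.
The two cells of cage g must have sum 5, which forces R4C5 = 3.
Cage g's pair has sum 5; hence R4C6 = 2.
3 is placed in column 5; hence R5C5 = 5.
2 is placed in column 6, which forces R5C6 = 3.
The 3 cells of cage e must have sum 13, so R6C5 = 6.
Column 6 now contains 3, so R6C6 = 4.
Column 5 already has 5; hence R3C5 = 4.
Cage k has sum 13, so R5C2 = 6.
4 is placed in row 6, so R6C4 = 3.
The 3 cells of cage h must have sum 8, so R3C3 = 3.
3 is placed in column 4; hence R3C4 = 1.
The 4 cells of cage b must have sum 16, leaving R4C3 = 6.
1 is placed in column 4, leaving R4C4 = 4.
Cage l's pair has sum 5; hence R5C1 = 4.
1 is placed in column 4, leaving R5C4 = 2.
3 is placed in row 6, leaving R6C1 = 1.
The 4 cells of cage d must have sum 16, so R1C1 = 6.
Cage f needs two cells with sum 7; hence R1C2 = 3.
Column 3 now contains 3; hence R1C3 = 4.
Cage d has sum 16, leaving R2C1 = 3.
Column 3 already has 4, leaving R2C3 = 2.
Cage d needs sum 16, which forces R3C1 = 2.
1 is placed in row 3, which forces R3C2 = 5.
Column 1 now contains 1, so R4C1 = 5.
Cage b needs sum 16, so R4C2 = 1.
Row 5 now contains 2, which forces R5C3 = 1.
Column 2 already has 5, which forces R6C2 = 2.
2 is placed in column 3; hence R6C3 = 5.
Row 2 already has 2, so R2C2 = 4.
The full grid is 6 3 4 5 2 1 / 3 4 2 6 1 5 / 2 5 3 1 4 6 / 5 1 6 4 3 2 / 4 6 1 2 5 3 / 1 2 5 3 6 4.

4 6 1 2 5 3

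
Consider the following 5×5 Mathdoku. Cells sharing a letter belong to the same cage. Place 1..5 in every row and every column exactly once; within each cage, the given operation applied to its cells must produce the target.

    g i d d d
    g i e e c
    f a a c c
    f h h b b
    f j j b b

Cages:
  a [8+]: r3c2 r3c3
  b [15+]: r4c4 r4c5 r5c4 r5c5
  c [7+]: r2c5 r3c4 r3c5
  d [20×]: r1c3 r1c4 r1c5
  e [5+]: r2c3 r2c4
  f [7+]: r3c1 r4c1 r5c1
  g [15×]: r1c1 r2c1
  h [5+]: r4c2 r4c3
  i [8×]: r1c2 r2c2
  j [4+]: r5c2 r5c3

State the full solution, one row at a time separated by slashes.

3 2 5 1 4 / 5 4 2 3 1 / 1 5 3 4 2 / 2 1 4 5 3 / 4 3 1 2 5

The only place for 2 in row 1 is r1c2.
Column 2 already has 2; hence r2c2 = 4.
In row 1, 3 can only go at r1c1, so r1c1 = 3.
Column 1 now contains 3; hence r2c1 = 5.
In row 2, 1 can only go at r2c5, so r2c5 = 1.
Column 2 needs a 5, and only r3c2 is open for it.
Row 3 now contains 5, leaving r3c3 = 3.
3 is placed in column 3; hence r5c3 = 1.
The 3 cells of cage d must have product 20; hence r1c4 = 1.
3 is placed in column 3, so r2c3 = 2.
The two cells of cage e must have sum 5, which forces r2c4 = 3.
Column 3 now contains 2, leaving r4c3 = 4.
Row 5 now contains 1, so r5c2 = 3.
Column 3 already has 4, which forces r1c3 = 5.
Cage d needs product 20, which forces r1c5 = 4.
Column 5 already has 4, so r3c5 = 2.
Column 2 now contains 3, so r4c2 = 1.
The 4 cells of cage b must have sum 15, which forces r4c4 = 5.
Cage b has sum 15, leaving r4c5 = 3.
The 4 cells of cage b must have sum 15, leaving r5c4 = 2.
Cage b has sum 15, so r5c5 = 5.
The 3 cells of cage f must have sum 7, leaving r3c1 = 1.
Row 3 already has 2, which forces r3c4 = 4.
Row 4 already has 1, which forces r4c1 = 2.
Row 5 already has 2, which forces r5c1 = 4.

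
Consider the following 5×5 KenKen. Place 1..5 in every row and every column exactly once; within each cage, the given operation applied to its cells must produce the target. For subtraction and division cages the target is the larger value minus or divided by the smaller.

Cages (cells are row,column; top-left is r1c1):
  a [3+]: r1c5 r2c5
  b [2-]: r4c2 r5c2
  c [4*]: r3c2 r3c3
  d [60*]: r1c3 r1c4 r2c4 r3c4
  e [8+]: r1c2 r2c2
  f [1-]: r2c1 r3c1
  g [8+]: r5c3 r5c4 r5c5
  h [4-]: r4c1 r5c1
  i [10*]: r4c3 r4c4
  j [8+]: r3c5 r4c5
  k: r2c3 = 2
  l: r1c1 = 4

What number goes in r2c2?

Cage l is given, leaving r1c1 = 4.
Cage k is a single given cell; hence r2c3 = 2.
Row 2 now contains 2; hence r2c5 = 1.
2 is placed in column 3, which forces r4c3 = 5.
Row 4 now contains 5, so r4c4 = 2.
Row 4 now contains 5, leaving r4c5 = 3.
Column 5 already has 1, which forces r1c5 = 2.
Cage f's pair has difference 1; hence r2c1 = 3.
3 is placed in row 2; hence r2c2 = 5.
Row 2 already has 5, which forces r2c4 = 4.
The two cells of cage f must have difference 1, which forces r3c1 = 2.
3 is placed in column 5; hence r3c5 = 5.
Row 4 now contains 5, which forces r4c1 = 1.
Row 4 already has 1; hence r4c2 = 4.
Cage h's pair has difference 4, leaving r5c1 = 5.
Column 5 now contains 2, which forces r5c5 = 4.
Column 2 already has 5, leaving r1c2 = 3.
3 is placed in row 1; hence r1c3 = 1.
Cage d has product 60; hence r1c4 = 5.
Column 2 already has 4; hence r3c2 = 1.
Cage c's pair has product 4; hence r3c3 = 4.
Row 3 now contains 1, leaving r3c4 = 3.
Cage b needs two cells with difference 2; hence r5c2 = 2.
1 is placed in column 3; hence r5c3 = 3.
Column 4 already has 3, which forces r5c4 = 1.
The full grid is 4 3 1 5 2 / 3 5 2 4 1 / 2 1 4 3 5 / 1 4 5 2 3 / 5 2 3 1 4.

5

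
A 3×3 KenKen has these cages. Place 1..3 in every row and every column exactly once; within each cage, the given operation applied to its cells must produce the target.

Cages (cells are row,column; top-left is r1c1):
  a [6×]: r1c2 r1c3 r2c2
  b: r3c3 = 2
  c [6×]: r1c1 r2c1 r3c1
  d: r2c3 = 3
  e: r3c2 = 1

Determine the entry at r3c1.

3

Cage d is a single given cell, so r2c3 = 3.
Cage e is given, so r3c2 = 1.
B is a freebie; hence r3c3 = 2.
The 3 cells of cage a must have product 6, which forces r1c2 = 3.
2 is placed in column 3, which forces r1c3 = 1.
1 is placed in column 2, which forces r2c2 = 2.
Row 3 now contains 2, so r3c1 = 3.
Row 1 now contains 1, so r1c1 = 2.
2 is placed in row 2, leaving r2c1 = 1.
Filled in: 2 3 1 / 1 2 3 / 3 1 2.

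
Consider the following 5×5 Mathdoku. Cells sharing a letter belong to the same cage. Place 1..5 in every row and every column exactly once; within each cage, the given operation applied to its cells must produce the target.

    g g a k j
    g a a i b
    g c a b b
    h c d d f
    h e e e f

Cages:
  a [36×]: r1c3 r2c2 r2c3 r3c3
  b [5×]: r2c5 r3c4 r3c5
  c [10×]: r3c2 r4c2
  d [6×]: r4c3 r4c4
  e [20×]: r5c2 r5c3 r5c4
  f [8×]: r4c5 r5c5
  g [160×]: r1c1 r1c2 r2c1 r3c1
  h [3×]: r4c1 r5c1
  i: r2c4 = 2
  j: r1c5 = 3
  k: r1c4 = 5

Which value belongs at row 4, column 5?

4

Cage g has product 160, so r1c2 = 4.
Cage k is a single given cell; hence r1c4 = 5.
Cage j is a single given cell, so r1c5 = 3.
Cage a has product 36; hence r2c2 = 3.
I is a freebie; hence r2c4 = 2.
The 3 cells of cage b must have product 5, which forces r2c5 = 1.
Cage b needs product 5, which forces r3c4 = 1.
Cage b needs product 5; hence r3c5 = 5.
2 is placed in column 4; hence r4c4 = 3.
1 is placed in column 4, leaving r5c4 = 4.
Row 5 now contains 4, leaving r5c5 = 2.
Row 1 already has 5, which forces r1c1 = 2.
3 is placed in row 1, which forces r1c3 = 1.
Cage g has product 160, which forces r2c1 = 5.
Row 2 now contains 1; hence r2c3 = 4.
Cage g has product 160, so r3c1 = 4.
Row 3 now contains 5, which forces r3c2 = 2.
The 4 cells of cage a must have product 36, so r3c3 = 3.
Row 4 already has 3, so r4c1 = 1.
Cage c's pair has product 10, which forces r4c2 = 5.
Row 4 already has 3, so r4c3 = 2.
2 is placed in column 5; hence r4c5 = 4.
The two cells of cage h must have product 3, so r5c1 = 3.
5 is placed in column 2, which forces r5c2 = 1.
Column 3 now contains 1; hence r5c3 = 5.
Filled in: 2 4 1 5 3 / 5 3 4 2 1 / 4 2 3 1 5 / 1 5 2 3 4 / 3 1 5 4 2.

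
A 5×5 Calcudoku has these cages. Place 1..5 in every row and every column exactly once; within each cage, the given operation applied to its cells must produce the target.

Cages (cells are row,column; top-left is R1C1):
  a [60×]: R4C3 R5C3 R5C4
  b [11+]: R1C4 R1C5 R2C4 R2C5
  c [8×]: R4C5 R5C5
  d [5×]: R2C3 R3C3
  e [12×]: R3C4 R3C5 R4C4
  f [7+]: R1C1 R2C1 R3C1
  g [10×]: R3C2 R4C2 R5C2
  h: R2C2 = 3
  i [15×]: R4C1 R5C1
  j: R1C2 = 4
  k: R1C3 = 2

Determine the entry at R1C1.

Cage j is a single given cell, which forces R1C2 = 4.
Cage k is given, leaving R1C3 = 2.
Cage h is a single given cell, leaving R2C2 = 3.
Row 1 now contains 2, so R1C1 = 1.
Row 2 needs a 4, and only R2C1 is open for it.
Column 1 already has 4, which forces R3C1 = 2.
Row 2 needs a 5, and only R2C3 is open for it.
5 is placed in column 3; hence R3C3 = 1.
Cage a has product 60, so R5C4 = 5.
Column 4 now contains 5, which forces R1C4 = 3.
The 4 cells of cage b must have sum 11; hence R1C5 = 5.
Row 3 now contains 1, which forces R3C2 = 5.
Column 4 now contains 3, so R3C4 = 4.
4 is placed in row 3, which forces R3C5 = 3.
The two cells of cage i must have product 15; hence R4C1 = 5.
Cage e needs product 12, so R4C4 = 1.
5 is placed in row 5, so R5C1 = 3.
Row 5 now contains 3, which forces R5C3 = 4.
4 is placed in row 5, so R5C5 = 2.
Column 4 now contains 1; hence R2C4 = 2.
2 is placed in column 5, leaving R2C5 = 1.
1 is placed in row 4; hence R4C2 = 2.
Column 3 already has 4, leaving R4C3 = 3.
2 is placed in column 5, so R4C5 = 4.
2 is placed in row 5; hence R5C2 = 1.
Completed grid: 1 4 2 3 5 / 4 3 5 2 1 / 2 5 1 4 3 / 5 2 3 1 4 / 3 1 4 5 2.

1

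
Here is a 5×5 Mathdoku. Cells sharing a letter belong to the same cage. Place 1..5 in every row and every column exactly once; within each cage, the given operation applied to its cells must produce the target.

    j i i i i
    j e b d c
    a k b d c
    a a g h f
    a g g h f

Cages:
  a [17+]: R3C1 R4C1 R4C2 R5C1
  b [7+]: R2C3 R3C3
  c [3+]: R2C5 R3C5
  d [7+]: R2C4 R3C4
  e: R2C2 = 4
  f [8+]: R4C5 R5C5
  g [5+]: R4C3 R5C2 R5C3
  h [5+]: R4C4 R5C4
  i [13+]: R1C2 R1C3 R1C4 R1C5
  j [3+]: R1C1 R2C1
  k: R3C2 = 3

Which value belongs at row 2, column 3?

E is a freebie; hence R2C2 = 4.
Cage k is given, which forces R3C2 = 3.
Cage a has sum 17, leaving R4C2 = 5.
5 is placed in row 4, so R4C5 = 3.
Column 5 already has 3, so R5C5 = 5.
Column 2 now contains 5; hence R1C2 = 1.
The 4 cells of cage i must have sum 13, leaving R1C5 = 4.
The 4 cells of cage a must have sum 17, so R3C1 = 5.
Row 4 already has 3, so R4C1 = 4.
The 4 cells of cage a must have sum 17, which forces R5C1 = 3.
Column 2 already has 1, leaving R5C2 = 2.
3 is placed in row 5; hence R5C3 = 1.
Row 5 already has 1, so R5C4 = 4.
1 is placed in row 1, leaving R1C1 = 2.
Cage j's pair has sum 3, leaving R2C1 = 1.
Cage d's pair has sum 7; hence R2C4 = 5.
Row 2 already has 1, leaving R2C5 = 2.
Column 4 already has 4; hence R3C4 = 2.
Column 5 already has 2, so R3C5 = 1.
Column 3 already has 1, leaving R4C3 = 2.
Cage h needs two cells with sum 5, which forces R4C4 = 1.
The 4 cells of cage i must have sum 13, leaving R1C3 = 5.
Column 4 already has 5; hence R1C4 = 3.
Row 2 already has 5; hence R2C3 = 3.
Row 3 now contains 2, so R3C3 = 4.
Filled in: 2 1 5 3 4 / 1 4 3 5 2 / 5 3 4 2 1 / 4 5 2 1 3 / 3 2 1 4 5.

3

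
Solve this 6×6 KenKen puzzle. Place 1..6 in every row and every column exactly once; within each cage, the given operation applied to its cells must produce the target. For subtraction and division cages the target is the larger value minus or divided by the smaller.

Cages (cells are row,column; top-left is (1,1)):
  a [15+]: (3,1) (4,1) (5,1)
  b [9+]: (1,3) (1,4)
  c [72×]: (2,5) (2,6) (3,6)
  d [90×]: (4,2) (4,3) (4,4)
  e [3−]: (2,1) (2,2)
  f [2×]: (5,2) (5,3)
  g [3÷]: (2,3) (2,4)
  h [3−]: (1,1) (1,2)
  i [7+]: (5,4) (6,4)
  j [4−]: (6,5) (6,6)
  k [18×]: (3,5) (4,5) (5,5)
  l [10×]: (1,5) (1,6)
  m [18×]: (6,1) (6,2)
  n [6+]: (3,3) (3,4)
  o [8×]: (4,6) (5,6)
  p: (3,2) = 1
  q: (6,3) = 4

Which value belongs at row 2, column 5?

P is a freebie; hence (3,2) = 1.
1 is placed in column 2; hence (5,2) = 2.
Row 5 now contains 2, which forces (5,3) = 1.
Row 5 now contains 2, which forces (5,6) = 4.
Q is a freebie, so (6,3) = 4.
Cage n needs two cells with sum 6, leaving (3,3) = 2.
Cage n needs two cells with sum 6, which forces (3,4) = 4.
Cage k has product 18, so (4,5) = 1.
4 is placed in column 6, leaving (4,6) = 2.
The two cells of cage l must have product 10, which forces (1,5) = 2.
Column 6 now contains 2; hence (1,6) = 5.
Cage c needs product 72, which forces (2,5) = 4.
The 3 cells of cage a must have sum 15, so (4,1) = 4.
2 is placed in column 5; hence (6,5) = 5.
Cage j needs two cells with difference 4, which forces (6,6) = 1.
Cage i needs two cells with sum 7, which forces (5,4) = 5.
Row 6 now contains 1; hence (6,4) = 2.
Cage g needs two cells with quotient 3, leaving (2,3) = 3.
Column 4 already has 2, which forces (2,4) = 1.
Row 2 already has 3, leaving (2,6) = 6.
Cage a has sum 15, which forces (3,1) = 5.
Column 6 already has 6, so (3,6) = 3.
Row 5 already has 5, leaving (5,1) = 6.
6 is placed in row 5, so (5,5) = 3.
Column 1 now contains 6, leaving (6,1) = 3.
Row 6 already has 3; hence (6,2) = 6.
3 is placed in column 1, which forces (1,1) = 1.
The two cells of cage h must have difference 3, leaving (1,2) = 4.
Column 3 already has 3, leaving (1,3) = 6.
The two cells of cage b must have sum 9, leaving (1,4) = 3.
Row 2 already has 6, so (2,1) = 2.
Row 2 already has 6; hence (2,2) = 5.
Row 3 already has 3, leaving (3,5) = 6.
Column 2 already has 5; hence (4,2) = 3.
Column 3 already has 6, which forces (4,3) = 5.
Column 4 now contains 3; hence (4,4) = 6.
Filled in: 1 4 6 3 2 5 / 2 5 3 1 4 6 / 5 1 2 4 6 3 / 4 3 5 6 1 2 / 6 2 1 5 3 4 / 3 6 4 2 5 1.

4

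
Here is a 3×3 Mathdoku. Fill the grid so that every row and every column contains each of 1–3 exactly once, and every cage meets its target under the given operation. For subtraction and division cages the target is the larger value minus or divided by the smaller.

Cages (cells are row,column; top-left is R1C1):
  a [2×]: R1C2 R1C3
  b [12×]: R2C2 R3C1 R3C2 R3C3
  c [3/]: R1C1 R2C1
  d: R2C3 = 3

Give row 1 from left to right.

3 1 2

Cage b needs product 12, leaving R2C2 = 2.
Cage d is a single given cell, so R2C3 = 3.
The two cells of cage c must have quotient 3; hence R1C1 = 3.
Column 2 already has 2; hence R1C2 = 1.
The two cells of cage a must have product 2, leaving R1C3 = 2.
3 is placed in row 2; hence R2C1 = 1.
Column 1 now contains 1, which forces R3C1 = 2.
1 is placed in column 2; hence R3C2 = 3.
Column 3 now contains 2; hence R3C3 = 1.
Filled in: 3 1 2 / 1 2 3 / 2 3 1.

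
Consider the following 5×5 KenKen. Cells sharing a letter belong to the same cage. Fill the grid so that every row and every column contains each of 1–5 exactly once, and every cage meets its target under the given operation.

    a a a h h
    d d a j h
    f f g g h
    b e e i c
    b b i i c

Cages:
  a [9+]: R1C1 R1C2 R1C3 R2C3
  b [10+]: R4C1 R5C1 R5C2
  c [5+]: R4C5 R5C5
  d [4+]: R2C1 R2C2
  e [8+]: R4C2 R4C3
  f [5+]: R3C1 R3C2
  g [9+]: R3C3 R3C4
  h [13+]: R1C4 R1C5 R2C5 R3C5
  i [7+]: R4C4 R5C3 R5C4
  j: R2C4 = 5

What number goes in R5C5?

Cage j is given, which forces R2C4 = 5.
Column 4 already has 5, leaving R3C4 = 4.
Row 3 now contains 4; hence R3C3 = 5.
5 is placed in column 3, leaving R4C3 = 3.
Cage h needs sum 13, so R1C5 = 5.
Row 4 already has 3, which forces R4C2 = 5.
In row 2, 4 can only go at R2C5, so R2C5 = 4.
Cage c's pair has sum 5, which forces R4C5 = 2.
Cage c needs two cells with sum 5, leaving R5C5 = 3.
Cage h needs sum 13, which forces R1C4 = 3.
Column 5 already has 3; hence R3C5 = 1.
2 is placed in row 4; hence R4C4 = 1.
Cage i has sum 7, so R5C3 = 4.
The 3 cells of cage i must have sum 7, leaving R5C4 = 2.
Column 3 already has 4; hence R1C3 = 1.
Cage a has sum 9, so R2C3 = 2.
Row 4 already has 1; hence R4C1 = 4.
2 is placed in row 5, so R5C1 = 5.
4 is placed in row 5, leaving R5C2 = 1.
Column 1 already has 4, which forces R1C1 = 2.
Cage a has sum 9; hence R1C2 = 4.
Cage d needs two cells with sum 4, which forces R2C1 = 1.
Column 2 already has 1, so R2C2 = 3.
Column 1 already has 2, leaving R3C1 = 3.
Column 2 now contains 3; hence R3C2 = 2.
The full grid is 2 4 1 3 5 / 1 3 2 5 4 / 3 2 5 4 1 / 4 5 3 1 2 / 5 1 4 2 3.

3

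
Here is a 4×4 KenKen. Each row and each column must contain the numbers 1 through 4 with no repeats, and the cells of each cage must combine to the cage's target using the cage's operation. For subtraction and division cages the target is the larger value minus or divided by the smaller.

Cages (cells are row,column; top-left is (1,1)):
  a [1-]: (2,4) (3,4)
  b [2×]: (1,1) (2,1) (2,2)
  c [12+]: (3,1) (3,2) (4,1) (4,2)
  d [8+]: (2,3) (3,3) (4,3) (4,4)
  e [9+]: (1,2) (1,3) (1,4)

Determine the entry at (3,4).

4

Cage b has product 2, which forces (1,1) = 1.
Cage b needs product 2, leaving (2,1) = 2.
The 3 cells of cage b must have product 2; hence (2,2) = 1.
Row 3 needs a 1, and only (3,3) is open for it.
Cage d has sum 8, which forces (2,3) = 4.
Row 2 now contains 4, so (2,4) = 3.
Column 3 already has 1, leaving (4,3) = 2.
Cage d has sum 8, which forces (4,4) = 1.
Column 3 already has 2; hence (1,3) = 3.
Cage c has sum 12, leaving (3,1) = 3.
Cage c needs sum 12, leaving (3,2) = 2.
Row 3 already has 2, which forces (3,4) = 4.
The 4 cells of cage c must have sum 12; hence (4,1) = 4.
2 is placed in row 4, leaving (4,2) = 3.
Column 2 now contains 2; hence (1,2) = 4.
4 is placed in column 4, which forces (1,4) = 2.
Completed grid: 1 4 3 2 / 2 1 4 3 / 3 2 1 4 / 4 3 2 1.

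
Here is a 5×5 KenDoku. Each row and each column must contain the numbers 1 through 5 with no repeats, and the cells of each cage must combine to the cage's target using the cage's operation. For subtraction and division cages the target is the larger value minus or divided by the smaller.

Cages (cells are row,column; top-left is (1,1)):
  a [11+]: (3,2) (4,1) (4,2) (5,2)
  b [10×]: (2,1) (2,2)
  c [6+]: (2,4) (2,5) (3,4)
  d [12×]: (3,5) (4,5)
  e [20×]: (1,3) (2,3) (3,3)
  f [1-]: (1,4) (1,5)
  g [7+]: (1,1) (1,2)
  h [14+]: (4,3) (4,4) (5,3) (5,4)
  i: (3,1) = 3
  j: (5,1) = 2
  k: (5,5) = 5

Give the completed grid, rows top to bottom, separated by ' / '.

I is a freebie; hence (3,1) = 3.
3 is placed in row 3, leaving (3,5) = 4.
4 is placed in column 5, so (4,5) = 3.
J is a freebie; hence (5,1) = 2.
Cage k is given, so (5,5) = 5.
2 is placed in column 1, leaving (2,1) = 5.
Cage b's pair has product 10, which forces (2,2) = 2.
2 is placed in row 2, so (2,5) = 1.
Column 1 already has 5; hence (1,1) = 4.
Column 2 already has 2, so (1,2) = 3.
Row 1 now contains 3, so (1,4) = 1.
Column 5 already has 1, which forces (1,5) = 2.
Row 2 now contains 1, so (2,3) = 4.
Row 2 already has 4, so (2,4) = 3.
1 is placed in column 4, leaving (3,4) = 2.
The 4 cells of cage a must have sum 11; hence (4,1) = 1.
Column 4 already has 3; hence (5,4) = 4.
1 is placed in row 1; hence (1,3) = 5.
Cage a needs sum 11, leaving (3,2) = 5.
The 3 cells of cage e must have product 20, which forces (3,3) = 1.
Cage a has sum 11; hence (4,2) = 4.
Cage h needs sum 14; hence (4,3) = 2.
Column 4 already has 4, so (4,4) = 5.
Row 5 now contains 4, so (5,2) = 1.
Cage h needs sum 14; hence (5,3) = 3.

4 3 5 1 2 / 5 2 4 3 1 / 3 5 1 2 4 / 1 4 2 5 3 / 2 1 3 4 5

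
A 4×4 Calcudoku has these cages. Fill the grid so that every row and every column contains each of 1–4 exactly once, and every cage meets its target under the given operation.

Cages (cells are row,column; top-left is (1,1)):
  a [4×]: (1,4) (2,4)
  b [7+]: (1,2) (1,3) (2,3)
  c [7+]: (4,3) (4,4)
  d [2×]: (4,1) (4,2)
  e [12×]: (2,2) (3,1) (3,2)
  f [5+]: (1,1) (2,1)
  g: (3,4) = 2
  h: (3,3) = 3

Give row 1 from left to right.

3 4 2 1

Cage h is given, so (3,3) = 3.
Cage g is given, leaving (3,4) = 2.
Column 3 now contains 3, leaving (4,3) = 4.
Row 4 now contains 4, leaving (4,4) = 3.
The 3 cells of cage b must have sum 7, so (1,2) = 4.
Row 1 now contains 4; hence (1,4) = 1.
Cage e has product 12; hence (2,2) = 3.
1 is placed in column 4; hence (2,4) = 4.
4 is placed in column 2, so (3,2) = 1.
Column 2 already has 1, so (4,2) = 2.
The two cells of cage f must have sum 5; hence (1,1) = 3.
Row 1 now contains 1, which forces (1,3) = 2.
Cage f needs two cells with sum 5, so (2,1) = 2.
Cage b has sum 7; hence (2,3) = 1.
Row 3 already has 1, which forces (3,1) = 4.
Row 4 already has 2, so (4,1) = 1.
The full grid is 3 4 2 1 / 2 3 1 4 / 4 1 3 2 / 1 2 4 3.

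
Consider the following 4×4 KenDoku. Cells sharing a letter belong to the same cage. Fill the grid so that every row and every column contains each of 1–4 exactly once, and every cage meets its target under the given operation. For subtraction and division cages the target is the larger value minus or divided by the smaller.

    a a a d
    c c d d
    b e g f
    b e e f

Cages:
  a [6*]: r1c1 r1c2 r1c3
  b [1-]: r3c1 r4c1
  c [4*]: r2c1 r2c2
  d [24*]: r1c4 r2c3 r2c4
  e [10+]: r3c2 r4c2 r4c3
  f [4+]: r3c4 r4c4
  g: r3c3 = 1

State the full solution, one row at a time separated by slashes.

1 3 2 4 / 4 1 3 2 / 2 4 1 3 / 3 2 4 1

Cage g is a single given cell, so r3c3 = 1.
Row 3 already has 1, so r3c4 = 3.
3 is placed in column 4, so r4c4 = 1.
Cage d needs product 24; hence r2c3 = 3.
Row 3 now contains 3, which forces r3c2 = 4.
Cage b's pair has difference 1; hence r4c1 = 3.
Cage e needs sum 10; hence r4c2 = 2.
Cage e needs sum 10, which forces r4c3 = 4.
Cage a needs product 6, leaving r1c1 = 1.
Cage a needs product 6, which forces r1c2 = 3.
3 is placed in column 3, which forces r1c3 = 2.
2 is placed in row 1, leaving r1c4 = 4.
Cage c's pair has product 4, so r2c1 = 4.
4 is placed in column 2; hence r2c2 = 1.
4 is placed in column 4, so r2c4 = 2.
4 is placed in row 3, so r3c1 = 2.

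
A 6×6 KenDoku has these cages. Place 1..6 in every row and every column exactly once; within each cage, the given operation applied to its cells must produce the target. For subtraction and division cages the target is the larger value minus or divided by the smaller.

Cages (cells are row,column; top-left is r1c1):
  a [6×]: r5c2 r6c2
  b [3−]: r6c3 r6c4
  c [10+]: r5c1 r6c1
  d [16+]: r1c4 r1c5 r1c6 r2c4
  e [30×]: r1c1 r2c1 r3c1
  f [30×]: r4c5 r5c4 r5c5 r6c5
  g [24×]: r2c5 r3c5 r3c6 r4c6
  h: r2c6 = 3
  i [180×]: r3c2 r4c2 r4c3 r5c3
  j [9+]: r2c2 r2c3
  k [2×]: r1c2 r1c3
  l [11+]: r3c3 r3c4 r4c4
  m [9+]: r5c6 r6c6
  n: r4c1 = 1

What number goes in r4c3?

Cage h is a single given cell, which forces r2c6 = 3.
Cage n is given; hence r4c1 = 1.
{4, 5} are confined to r2c2 and r2c3 in row 2; hence r2c1 = 2.
Row 2 now contains 2, leaving r2c4 = 1.
Row 2 already has 1, leaving r2c5 = 6.
Cage g has product 24; hence r3c5 = 2.
Cage g needs product 24, so r3c6 = 1.
Cage g has product 24, leaving r4c6 = 2.
Cage f has product 30, leaving r5c4 = 2.
The only place for 3 in row 1 is r1c1.
3 is placed in column 1, leaving r3c1 = 5.
5 is placed in row 3, which forces r3c4 = 3.
3 is placed in column 4, which forces r4c4 = 4.
Row 3 now contains 3, so r3c3 = 4.
Cage j needs two cells with sum 9, so r2c2 = 4.
Column 3 already has 4, which forces r2c3 = 5.
Row 3 already has 4, which forces r3c2 = 6.
Cage i needs product 180, so r4c2 = 5.
The 4 cells of cage i must have product 180, which forces r4c3 = 6.
5 is placed in row 4; hence r4c5 = 3.
The 4 cells of cage i must have product 180, leaving r5c3 = 1.
1 is placed in row 5; hence r5c5 = 5.
5 is placed in row 5, so r5c6 = 4.
Column 5 already has 5, so r6c5 = 1.
Column 6 already has 4; hence r6c6 = 5.
Cage k needs two cells with product 2, so r1c2 = 1.
1 is placed in column 3; hence r1c3 = 2.
Cage d needs sum 16, leaving r1c4 = 5.
Column 5 already has 5, which forces r1c5 = 4.
Column 6 now contains 5, which forces r1c6 = 6.
Row 5 already has 4, leaving r5c1 = 6.
1 is placed in row 5, so r5c2 = 3.
Cage c's pair has sum 10, so r6c1 = 4.
1 is placed in row 6; hence r6c2 = 2.
Cage b's pair has difference 3; hence r6c3 = 3.
Row 6 already has 5, leaving r6c4 = 6.
Completed grid: 3 1 2 5 4 6 / 2 4 5 1 6 3 / 5 6 4 3 2 1 / 1 5 6 4 3 2 / 6 3 1 2 5 4 / 4 2 3 6 1 5.

6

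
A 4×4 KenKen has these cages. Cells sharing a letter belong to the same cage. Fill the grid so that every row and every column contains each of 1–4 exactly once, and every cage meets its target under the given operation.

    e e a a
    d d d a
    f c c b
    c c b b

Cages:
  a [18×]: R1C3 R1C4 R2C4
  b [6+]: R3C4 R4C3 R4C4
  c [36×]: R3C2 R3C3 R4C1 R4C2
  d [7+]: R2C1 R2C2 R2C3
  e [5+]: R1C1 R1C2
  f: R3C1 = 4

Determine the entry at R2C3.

The 3 cells of cage a must have product 18, so R1C3 = 3.
The 3 cells of cage a must have product 18; hence R1C4 = 2.
Cage a needs product 18; hence R2C4 = 3.
F is a freebie; hence R3C1 = 4.
3 is placed in column 4, which forces R3C4 = 1.
1 is placed in column 4; hence R4C4 = 4.
Column 1 now contains 4, which forces R1C1 = 1.
Cage e needs two cells with sum 5, which forces R1C2 = 4.
Column 1 now contains 1, which forces R2C1 = 2.
Row 2 now contains 2, leaving R2C2 = 1.
Row 2 already has 1, leaving R2C3 = 4.
The 4 cells of cage c must have product 36; hence R3C2 = 3.
1 is placed in row 3, so R3C3 = 2.
The 4 cells of cage c must have product 36, leaving R4C1 = 3.
The 4 cells of cage c must have product 36, so R4C2 = 2.
The 3 cells of cage b must have sum 6, which forces R4C3 = 1.
Completed grid: 1 4 3 2 / 2 1 4 3 / 4 3 2 1 / 3 2 1 4.

4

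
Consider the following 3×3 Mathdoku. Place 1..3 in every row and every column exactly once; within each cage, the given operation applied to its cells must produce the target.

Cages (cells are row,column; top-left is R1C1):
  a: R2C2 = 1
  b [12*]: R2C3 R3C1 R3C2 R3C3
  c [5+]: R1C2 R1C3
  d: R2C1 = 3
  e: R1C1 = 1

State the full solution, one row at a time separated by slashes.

Cage e is a single given cell, leaving R1C1 = 1.
Cage d is given, so R2C1 = 3.
A is a freebie, so R2C2 = 1.
Cage b needs product 12; hence R2C3 = 2.
Column 1 already has 3, leaving R3C1 = 2.
Row 3 already has 2, which forces R3C2 = 3.
Row 3 now contains 3, so R3C3 = 1.
Column 2 now contains 3, leaving R1C2 = 2.
Column 3 now contains 2, so R1C3 = 3.

1 2 3 / 3 1 2 / 2 3 1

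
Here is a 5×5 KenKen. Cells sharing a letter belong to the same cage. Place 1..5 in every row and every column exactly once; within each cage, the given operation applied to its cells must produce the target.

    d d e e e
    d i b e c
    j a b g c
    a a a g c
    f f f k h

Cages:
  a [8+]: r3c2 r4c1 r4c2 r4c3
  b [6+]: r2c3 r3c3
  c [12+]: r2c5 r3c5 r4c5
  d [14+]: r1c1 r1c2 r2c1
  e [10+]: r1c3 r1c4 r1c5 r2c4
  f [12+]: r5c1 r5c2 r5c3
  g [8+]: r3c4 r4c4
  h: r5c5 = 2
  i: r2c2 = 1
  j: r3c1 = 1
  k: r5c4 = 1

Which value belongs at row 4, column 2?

Cage d needs sum 14; hence r1c1 = 4.
Cage d has sum 14, so r1c2 = 5.
Cage d needs sum 14; hence r2c1 = 5.
I is a freebie; hence r2c2 = 1.
Cage j is a single given cell, which forces r3c1 = 1.
Column 2 now contains 1; hence r3c2 = 2.
Column 1 now contains 5, leaving r5c1 = 3.
Row 5 now contains 3, leaving r5c2 = 4.
Row 5 now contains 4, which forces r5c3 = 5.
Cage k is given, leaving r5c4 = 1.
Cage h is a single given cell, leaving r5c5 = 2.
The two cells of cage b must have sum 6, which forces r2c3 = 2.
Cage e has sum 10, leaving r2c4 = 4.
4 is placed in row 2, leaving r2c5 = 3.
5 is placed in column 3, so r3c3 = 4.
4 is placed in row 3; hence r3c5 = 5.
Column 1 already has 3, which forces r4c1 = 2.
Column 2 now contains 4, leaving r4c2 = 3.
Cage a needs sum 8, which forces r4c3 = 1.
3 is placed in row 4, so r4c4 = 5.
Column 5 already has 5, so r4c5 = 4.
1 is placed in column 3, so r1c3 = 3.
Cage e needs sum 10, so r1c4 = 2.
Column 5 already has 3; hence r1c5 = 1.
Row 3 now contains 5, which forces r3c4 = 3.
Completed grid: 4 5 3 2 1 / 5 1 2 4 3 / 1 2 4 3 5 / 2 3 1 5 4 / 3 4 5 1 2.

3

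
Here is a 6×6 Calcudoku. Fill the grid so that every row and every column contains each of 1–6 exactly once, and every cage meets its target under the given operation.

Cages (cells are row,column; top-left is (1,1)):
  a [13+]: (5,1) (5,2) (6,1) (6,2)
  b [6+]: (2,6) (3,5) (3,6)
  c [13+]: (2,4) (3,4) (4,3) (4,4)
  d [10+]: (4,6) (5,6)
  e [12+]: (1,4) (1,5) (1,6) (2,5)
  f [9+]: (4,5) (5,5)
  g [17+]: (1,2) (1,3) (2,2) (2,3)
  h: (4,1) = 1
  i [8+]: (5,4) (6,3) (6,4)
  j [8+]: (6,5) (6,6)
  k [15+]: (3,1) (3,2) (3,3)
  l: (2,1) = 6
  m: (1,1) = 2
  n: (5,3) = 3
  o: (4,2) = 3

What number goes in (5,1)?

5

Cage m is given; hence (1,1) = 2.
Cage l is a single given cell; hence (2,1) = 6.
H is a freebie, so (4,1) = 1.
Cage o is a single given cell, so (4,2) = 3.
Cage n is a single given cell, which forces (5,3) = 3.
The 4 cells of cage a must have sum 13; hence (6,1) = 3.
Row 5 needs a 6, and only (5,6) is open for it.
Column 6 already has 6; hence (4,6) = 4.
Cage j needs two cells with sum 8, leaving (6,5) = 6.
Column 6 already has 6, leaving (6,6) = 2.
Cage b has sum 6, which forces (3,5) = 2.
4 is placed in row 4, which forces (4,5) = 5.
Cage i has sum 8, which forces (5,4) = 2.
The two cells of cage f must have sum 9, so (5,5) = 4.
The 4 cells of cage e must have sum 12, which forces (1,5) = 1.
Cage e has sum 12, so (2,5) = 3.
Row 2 now contains 3; hence (2,6) = 1.
Column 6 now contains 1, leaving (3,6) = 3.
The 4 cells of cage c must have sum 13; hence (4,3) = 2.
Column 4 now contains 2, so (4,4) = 6.
4 is placed in row 5; hence (5,1) = 5.
Cage a needs sum 13; hence (5,2) = 1.
Cage a needs sum 13; hence (6,2) = 4.
Cage e has sum 12, which forces (1,4) = 3.
3 is placed in column 6, so (1,6) = 5.
The 4 cells of cage g must have sum 17, which forces (2,2) = 2.
1 is placed in row 2; hence (2,4) = 4.
Column 1 now contains 5, leaving (3,1) = 4.
Cage c needs sum 13; hence (3,4) = 1.
Column 4 now contains 1, leaving (6,4) = 5.
5 is placed in row 1, so (1,2) = 6.
Cage g needs sum 17; hence (1,3) = 4.
Row 2 now contains 4; hence (2,3) = 5.
Column 2 already has 6, so (3,2) = 5.
Column 3 now contains 5, leaving (3,3) = 6.
5 is placed in row 6, so (6,3) = 1.
Filled in: 2 6 4 3 1 5 / 6 2 5 4 3 1 / 4 5 6 1 2 3 / 1 3 2 6 5 4 / 5 1 3 2 4 6 / 3 4 1 5 6 2.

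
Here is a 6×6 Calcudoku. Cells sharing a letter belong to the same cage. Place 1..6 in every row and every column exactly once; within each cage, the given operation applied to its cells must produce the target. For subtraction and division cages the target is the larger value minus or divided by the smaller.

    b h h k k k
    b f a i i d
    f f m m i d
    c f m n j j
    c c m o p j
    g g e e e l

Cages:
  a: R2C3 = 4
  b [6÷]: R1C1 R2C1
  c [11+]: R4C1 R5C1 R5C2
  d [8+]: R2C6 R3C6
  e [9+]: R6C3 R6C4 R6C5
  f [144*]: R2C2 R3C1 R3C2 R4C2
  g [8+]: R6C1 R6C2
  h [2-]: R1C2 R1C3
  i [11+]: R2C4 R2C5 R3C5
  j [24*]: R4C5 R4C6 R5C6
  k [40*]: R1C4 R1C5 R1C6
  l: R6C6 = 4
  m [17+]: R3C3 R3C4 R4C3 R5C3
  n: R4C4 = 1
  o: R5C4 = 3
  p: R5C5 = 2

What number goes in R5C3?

A is a freebie, so R2C3 = 4.
N is a freebie, which forces R4C4 = 1.
Cage o is given, which forces R5C4 = 3.
Cage p is given, which forces R5C5 = 2.
Cage l is given, so R6C6 = 4.
Cage j has product 24, leaving R4C5 = 4.
Cage j has product 24, which forces R4C6 = 6.
The 3 cells of cage j must have product 24; hence R5C6 = 1.
Cage k needs product 40; hence R1C4 = 4.
Column 5 already has 4, so R1C5 = 5.
The 3 cells of cage k must have product 40, so R1C6 = 2.
The 3 cells of cage c must have sum 11, leaving R4C1 = 2.
Row 4 already has 2, leaving R4C2 = 3.
Row 4 already has 3, leaving R4C3 = 5.
5 is placed in column 3, so R5C3 = 6.
Column 2 already has 3, so R1C2 = 1.
Cage h's pair has difference 2, which forces R1C3 = 3.
The 3 cells of cage i must have sum 11; hence R2C4 = 2.
Cage m has sum 17, so R3C3 = 1.
The 4 cells of cage m must have sum 17, which forces R3C4 = 5.
5 is placed in row 3; hence R3C6 = 3.
1 is placed in column 3; hence R6C3 = 2.
5 is placed in column 4; hence R6C4 = 6.
Row 1 already has 1; hence R1C1 = 6.
Cage b's pair has quotient 6, leaving R2C1 = 1.
2 is placed in row 2, leaving R2C2 = 6.
Cage i needs sum 11, leaving R2C5 = 3.
Column 6 already has 3, leaving R2C6 = 5.
The 4 cells of cage f must have product 144, which forces R3C1 = 4.
The 4 cells of cage f must have product 144; hence R3C2 = 2.
3 is placed in row 3, which forces R3C5 = 6.
Column 1 already has 4, so R5C1 = 5.
Row 5 already has 5; hence R5C2 = 4.
Row 6 already has 6, so R6C1 = 3.
Row 6 now contains 2; hence R6C2 = 5.
Cage e has sum 9, which forces R6C5 = 1.
The full grid is 6 1 3 4 5 2 / 1 6 4 2 3 5 / 4 2 1 5 6 3 / 2 3 5 1 4 6 / 5 4 6 3 2 1 / 3 5 2 6 1 4.

6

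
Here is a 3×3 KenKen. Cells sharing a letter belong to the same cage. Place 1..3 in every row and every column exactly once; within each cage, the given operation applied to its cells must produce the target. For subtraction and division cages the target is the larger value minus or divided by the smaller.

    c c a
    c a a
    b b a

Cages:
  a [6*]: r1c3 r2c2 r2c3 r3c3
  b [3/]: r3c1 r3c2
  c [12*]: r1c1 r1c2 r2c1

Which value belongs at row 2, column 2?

The 3 cells of cage c must have product 12, leaving r1c1 = 3.
The 3 cells of cage c must have product 12; hence r1c2 = 2.
Row 1 already has 2, leaving r1c3 = 1.
Cage c has product 12, so r2c1 = 2.
Cage a has product 6, leaving r2c2 = 1.
Row 2 now contains 2, so r2c3 = 3.
3 is placed in column 1, which forces r3c1 = 1.
Column 2 now contains 1, which forces r3c2 = 3.
Column 3 already has 3, so r3c3 = 2.
Filled in: 3 2 1 / 2 1 3 / 1 3 2.

1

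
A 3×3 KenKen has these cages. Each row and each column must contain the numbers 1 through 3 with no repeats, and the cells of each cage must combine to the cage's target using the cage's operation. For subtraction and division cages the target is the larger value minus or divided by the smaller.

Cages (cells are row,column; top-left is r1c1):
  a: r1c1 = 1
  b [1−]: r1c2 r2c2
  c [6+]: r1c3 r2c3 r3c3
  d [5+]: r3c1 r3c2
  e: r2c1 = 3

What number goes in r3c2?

Cage a is given, leaving r1c1 = 1.
E is a freebie; hence r2c1 = 3.
3 is placed in column 1, which forces r3c1 = 2.
Row 3 already has 2, which forces r3c2 = 3.
3 is placed in row 3; hence r3c3 = 1.
Column 2 already has 3, leaving r1c2 = 2.
Cage c needs sum 6, leaving r1c3 = 3.
Cage b's pair has difference 1, so r2c2 = 1.
Column 3 now contains 1, leaving r2c3 = 2.
Completed grid: 1 2 3 / 3 1 2 / 2 3 1.

3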